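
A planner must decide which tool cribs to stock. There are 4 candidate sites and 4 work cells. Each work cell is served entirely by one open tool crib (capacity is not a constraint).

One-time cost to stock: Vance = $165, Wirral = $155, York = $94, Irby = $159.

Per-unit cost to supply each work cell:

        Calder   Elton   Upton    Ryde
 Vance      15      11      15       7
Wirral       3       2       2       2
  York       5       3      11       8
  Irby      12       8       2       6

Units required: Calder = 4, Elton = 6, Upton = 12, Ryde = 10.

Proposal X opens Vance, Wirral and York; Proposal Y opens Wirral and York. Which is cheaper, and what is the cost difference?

Proposal Y is cheaper by 165.

Proposal X: {Vance, Wirral, York}: Calder→Wirral 3·4=12, Elton→Wirral 2·6=12, Upton→Wirral 2·12=24, Ryde→Wirral 2·10=20. Service 68; fixed 414; total 482.
Proposal Y: {Wirral, York}: Calder→Wirral 3·4=12, Elton→Wirral 2·6=12, Upton→Wirral 2·12=24, Ryde→Wirral 2·10=20. Service 68; fixed 249; total 317.
Difference: |482 − 317| = 165.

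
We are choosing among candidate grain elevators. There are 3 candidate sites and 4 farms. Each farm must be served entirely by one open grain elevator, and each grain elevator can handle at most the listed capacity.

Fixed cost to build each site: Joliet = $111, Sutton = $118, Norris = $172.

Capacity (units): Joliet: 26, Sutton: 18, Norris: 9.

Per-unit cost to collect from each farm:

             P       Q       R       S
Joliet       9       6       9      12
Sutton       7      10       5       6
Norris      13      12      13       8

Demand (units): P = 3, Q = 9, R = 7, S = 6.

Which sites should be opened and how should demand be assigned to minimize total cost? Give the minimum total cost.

Minimum total cost: 327

Open {Joliet}: P→Joliet 9·3=27, Q→Joliet 6·9=54, R→Joliet 9·7=63, S→Joliet 12·6=72.
Loads: Joliet carries 25/26. Service 216; fixed 111; total 327.
Next best feasible plan costs 375.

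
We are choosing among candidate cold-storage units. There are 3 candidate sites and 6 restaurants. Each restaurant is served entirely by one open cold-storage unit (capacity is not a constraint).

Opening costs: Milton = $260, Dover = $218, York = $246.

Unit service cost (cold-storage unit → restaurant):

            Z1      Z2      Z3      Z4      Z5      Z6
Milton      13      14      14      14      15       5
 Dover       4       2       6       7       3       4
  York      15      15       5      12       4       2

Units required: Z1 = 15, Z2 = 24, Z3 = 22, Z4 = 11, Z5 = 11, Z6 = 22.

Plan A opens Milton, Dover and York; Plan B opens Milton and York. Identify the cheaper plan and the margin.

Plan A: {Milton, Dover, York}: Z1→Dover 4·15=60, Z2→Dover 2·24=48, Z3→York 5·22=110, Z4→Dover 7·11=77, Z5→Dover 3·11=33, Z6→York 2·22=44. Service 372; fixed 724; total 1096.
Plan B: {Milton, York}: Z1→Milton 13·15=195, Z2→Milton 14·24=336, Z3→York 5·22=110, Z4→York 12·11=132, Z5→York 4·11=44, Z6→York 2·22=44. Service 861; fixed 506; total 1367.
Difference: |1096 − 1367| = 271.

Plan A is cheaper by 271.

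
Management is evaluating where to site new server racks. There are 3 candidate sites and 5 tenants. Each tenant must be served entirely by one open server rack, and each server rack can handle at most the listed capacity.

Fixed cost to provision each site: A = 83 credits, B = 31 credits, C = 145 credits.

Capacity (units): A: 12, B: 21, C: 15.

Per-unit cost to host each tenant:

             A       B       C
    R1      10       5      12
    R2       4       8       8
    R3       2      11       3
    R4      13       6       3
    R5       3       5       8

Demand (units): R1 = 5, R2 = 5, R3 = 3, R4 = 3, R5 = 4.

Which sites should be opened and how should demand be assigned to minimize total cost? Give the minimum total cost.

Open {B}: R1→B 5·5=25, R2→B 8·5=40, R3→B 11·3=33, R4→B 6·3=18, R5→B 5·4=20.
Loads: B carries 20/21. Service 136; fixed 31; total 167.
Next best feasible plan costs 195.

Minimum total cost: 167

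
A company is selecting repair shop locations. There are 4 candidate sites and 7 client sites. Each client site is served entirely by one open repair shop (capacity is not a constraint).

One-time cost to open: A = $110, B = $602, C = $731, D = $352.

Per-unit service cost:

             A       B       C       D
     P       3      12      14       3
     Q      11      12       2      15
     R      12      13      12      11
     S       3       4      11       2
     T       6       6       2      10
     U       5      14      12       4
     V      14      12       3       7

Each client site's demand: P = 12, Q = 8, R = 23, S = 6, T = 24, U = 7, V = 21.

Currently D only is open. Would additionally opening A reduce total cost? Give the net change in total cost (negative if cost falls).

Yes — net change −18 (cost falls by 18).

Current service cost with {D}: 836.
Adding A: each client site re-picks its cheapest; new service cost 708, saving 128.
Extra fixed cost: 110. Net change = 110 − 128 = -18.
(Totals: 1188 → 1170.)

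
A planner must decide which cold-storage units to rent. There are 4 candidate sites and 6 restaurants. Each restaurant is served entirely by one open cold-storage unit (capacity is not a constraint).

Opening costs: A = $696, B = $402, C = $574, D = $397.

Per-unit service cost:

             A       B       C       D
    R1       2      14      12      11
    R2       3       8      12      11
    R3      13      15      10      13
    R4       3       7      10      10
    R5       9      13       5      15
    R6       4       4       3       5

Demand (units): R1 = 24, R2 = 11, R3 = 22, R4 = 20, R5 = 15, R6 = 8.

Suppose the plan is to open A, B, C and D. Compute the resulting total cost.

Each restaurant is assigned to its cheapest site among the open ones.
{A, B, C, D}: R1→A 2·24=48, R2→A 3·11=33, R3→C 10·22=220, R4→A 3·20=60, R5→C 5·15=75, R6→C 3·8=24. Service 460; fixed 2069; total 2529.

Total cost: 2529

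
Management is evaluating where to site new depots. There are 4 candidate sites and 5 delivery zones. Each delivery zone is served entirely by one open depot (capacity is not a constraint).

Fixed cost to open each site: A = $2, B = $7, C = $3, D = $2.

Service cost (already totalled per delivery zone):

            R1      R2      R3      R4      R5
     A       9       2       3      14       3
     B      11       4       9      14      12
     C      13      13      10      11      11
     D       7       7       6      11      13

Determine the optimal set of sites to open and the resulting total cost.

Open A and D; minimum total cost 30.

For any fixed open set, each delivery zone goes to its cheapest open site; total = fixed + service.
{A, D}: R1→D 7, R2→A 2, R3→A 3, R4→D 11, R5→A 3. Service 26; fixed 4; total 30.
{A}: service 31 + fixed 2 = 33
{A, C}: service 28 + fixed 5 = 33
{A, B, C, D}: service 26 + fixed 14 = 40
No other subset beats 30.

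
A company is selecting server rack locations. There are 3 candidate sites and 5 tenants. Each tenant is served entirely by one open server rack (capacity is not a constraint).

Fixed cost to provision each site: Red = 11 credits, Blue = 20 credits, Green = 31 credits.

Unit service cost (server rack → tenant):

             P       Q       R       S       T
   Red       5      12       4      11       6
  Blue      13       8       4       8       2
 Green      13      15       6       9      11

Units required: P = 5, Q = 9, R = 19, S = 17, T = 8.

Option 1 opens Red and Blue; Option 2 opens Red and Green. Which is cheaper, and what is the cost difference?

Option 1 is cheaper by 96.

Option 1: {Red, Blue}: P→Red 5·5=25, Q→Blue 8·9=72, R→Red 4·19=76, S→Blue 8·17=136, T→Blue 2·8=16. Service 325; fixed 31; total 356.
Option 2: {Red, Green}: P→Red 5·5=25, Q→Red 12·9=108, R→Red 4·19=76, S→Green 9·17=153, T→Red 6·8=48. Service 410; fixed 42; total 452.
Difference: |356 − 452| = 96.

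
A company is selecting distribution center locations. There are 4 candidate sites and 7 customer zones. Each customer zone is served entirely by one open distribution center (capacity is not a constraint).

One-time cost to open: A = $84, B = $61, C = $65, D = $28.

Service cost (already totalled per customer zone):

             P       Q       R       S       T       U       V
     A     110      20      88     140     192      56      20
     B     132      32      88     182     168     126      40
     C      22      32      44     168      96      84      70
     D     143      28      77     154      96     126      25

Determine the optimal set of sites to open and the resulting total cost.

For any fixed open set, each customer zone goes to its cheapest open site; total = fixed + service.
{C, D}: P→C 22, Q→D 28, R→C 44, S→D 154, T→C 96, U→C 84, V→D 25. Service 453; fixed 93; total 546.
{A, C}: service 398 + fixed 149 = 547
{A, C, D}: P→C 22, Q→A 20, R→C 44, S→A 140, T→C 96, U→A 56, V→A 20. Service 398; fixed 177; total 575.
{A, B, C, D}: service 398 + fixed 238 = 636
No other subset beats 546.

Open C and D; minimum total cost 546.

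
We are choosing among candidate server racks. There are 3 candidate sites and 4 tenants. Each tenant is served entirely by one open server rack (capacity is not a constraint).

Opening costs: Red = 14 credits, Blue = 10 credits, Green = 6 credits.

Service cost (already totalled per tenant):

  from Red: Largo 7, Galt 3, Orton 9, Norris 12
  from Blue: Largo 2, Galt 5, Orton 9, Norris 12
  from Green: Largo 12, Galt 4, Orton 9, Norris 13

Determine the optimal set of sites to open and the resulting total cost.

For any fixed open set, each tenant goes to its cheapest open site; total = fixed + service.
{Blue}: Largo→Blue 2, Galt→Blue 5, Orton→Blue 9, Norris→Blue 12. Service 28; fixed 10; total 38.
{Blue, Green}: service 27 + fixed 16 = 43
{Green}: service 38 + fixed 6 = 44
{Red, Blue, Green}: service 26 + fixed 30 = 56
No other subset beats 38.

Open Blue only; minimum total cost 38.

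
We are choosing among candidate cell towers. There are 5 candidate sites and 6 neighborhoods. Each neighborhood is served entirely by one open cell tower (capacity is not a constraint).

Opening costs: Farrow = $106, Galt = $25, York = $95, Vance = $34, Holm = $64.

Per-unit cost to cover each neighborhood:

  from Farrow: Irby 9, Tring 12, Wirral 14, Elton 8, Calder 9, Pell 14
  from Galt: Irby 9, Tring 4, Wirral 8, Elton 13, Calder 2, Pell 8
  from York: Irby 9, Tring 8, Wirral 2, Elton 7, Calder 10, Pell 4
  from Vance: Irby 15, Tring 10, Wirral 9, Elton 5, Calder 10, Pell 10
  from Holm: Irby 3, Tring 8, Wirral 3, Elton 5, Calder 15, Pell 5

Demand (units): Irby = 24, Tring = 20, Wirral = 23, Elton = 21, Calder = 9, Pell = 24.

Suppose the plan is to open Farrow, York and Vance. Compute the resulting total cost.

Total cost: 939

Each neighborhood is assigned to its cheapest site among the open ones.
{Farrow, York, Vance}: Irby→Farrow 9·24=216, Tring→York 8·20=160, Wirral→York 2·23=46, Elton→Vance 5·21=105, Calder→Farrow 9·9=81, Pell→York 4·24=96. Service 704; fixed 235; total 939.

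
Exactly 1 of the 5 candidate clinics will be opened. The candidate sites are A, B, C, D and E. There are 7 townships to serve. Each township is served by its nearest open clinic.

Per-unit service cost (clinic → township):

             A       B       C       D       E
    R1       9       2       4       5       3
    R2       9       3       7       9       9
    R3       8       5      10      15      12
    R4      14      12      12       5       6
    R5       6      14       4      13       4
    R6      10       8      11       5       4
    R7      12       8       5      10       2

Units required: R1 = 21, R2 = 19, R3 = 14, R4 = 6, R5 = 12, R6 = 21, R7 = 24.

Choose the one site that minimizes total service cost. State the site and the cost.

Choose E only; total service cost 618.

With exactly 1 open, each township uses its cheapest among the chosen.
{E}: R1→E 3·21=63, R2→E 9·19=171, R3→E 12·14=168, R4→E 6·6=36, R5→E 4·12=48, R6→E 4·21=84, R7→E 2·24=48. Service cost 618.
{B}: service cost 769
{C}: service cost 828
Among all 5 size-1 choices, {E} is lowest.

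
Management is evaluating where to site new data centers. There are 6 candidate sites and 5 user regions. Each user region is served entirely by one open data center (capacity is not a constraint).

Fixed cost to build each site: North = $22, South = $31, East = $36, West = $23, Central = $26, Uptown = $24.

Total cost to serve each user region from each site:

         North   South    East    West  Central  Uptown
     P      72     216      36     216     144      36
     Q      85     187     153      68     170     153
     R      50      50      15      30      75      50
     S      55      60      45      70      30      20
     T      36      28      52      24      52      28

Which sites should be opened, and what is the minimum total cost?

For any fixed open set, each user region goes to its cheapest open site; total = fixed + service.
{West, Uptown}: P→Uptown 36, Q→West 68, R→West 30, S→Uptown 20, T→West 24. Service 178; fixed 47; total 225.
{East, West, Uptown}: P→East 36, Q→West 68, R→East 15, S→Uptown 20, T→West 24. Service 163; fixed 83; total 246.
{North, West, Uptown}: P→Uptown 36, Q→West 68, R→West 30, S→Uptown 20, T→West 24. Service 178; fixed 69; total 247.
{North, South, East, West, Central, Uptown}: service 163 + fixed 162 = 325
No other subset beats 225.

Open West and Uptown; minimum total cost 225.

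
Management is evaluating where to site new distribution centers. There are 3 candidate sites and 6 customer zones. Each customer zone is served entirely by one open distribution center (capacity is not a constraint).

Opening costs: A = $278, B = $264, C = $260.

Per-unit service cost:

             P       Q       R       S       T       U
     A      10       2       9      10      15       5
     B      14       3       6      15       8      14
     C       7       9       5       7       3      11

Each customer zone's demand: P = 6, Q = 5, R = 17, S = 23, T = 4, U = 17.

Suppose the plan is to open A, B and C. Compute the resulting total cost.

Total cost: 1197

Each customer zone is assigned to its cheapest site among the open ones.
{A, B, C}: P→C 7·6=42, Q→A 2·5=10, R→C 5·17=85, S→C 7·23=161, T→C 3·4=12, U→A 5·17=85. Service 395; fixed 802; total 1197.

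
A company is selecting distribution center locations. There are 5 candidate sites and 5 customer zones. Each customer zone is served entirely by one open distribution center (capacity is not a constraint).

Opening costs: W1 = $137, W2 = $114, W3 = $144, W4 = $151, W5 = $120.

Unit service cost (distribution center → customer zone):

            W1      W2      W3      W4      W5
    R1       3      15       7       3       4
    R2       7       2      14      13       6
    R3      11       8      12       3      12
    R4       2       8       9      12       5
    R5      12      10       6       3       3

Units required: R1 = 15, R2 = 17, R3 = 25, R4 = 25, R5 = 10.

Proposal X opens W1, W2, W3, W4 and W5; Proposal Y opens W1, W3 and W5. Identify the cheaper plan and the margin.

Proposal X is cheaper by 3.

Proposal X: {W1, W2, W3, W4, W5}: R1→W1 3·15=45, R2→W2 2·17=34, R3→W4 3·25=75, R4→W1 2·25=50, R5→W4 3·10=30. Service 234; fixed 666; total 900.
Proposal Y: {W1, W3, W5}: R1→W1 3·15=45, R2→W5 6·17=102, R3→W1 11·25=275, R4→W1 2·25=50, R5→W5 3·10=30. Service 502; fixed 401; total 903.
Difference: |900 − 903| = 3.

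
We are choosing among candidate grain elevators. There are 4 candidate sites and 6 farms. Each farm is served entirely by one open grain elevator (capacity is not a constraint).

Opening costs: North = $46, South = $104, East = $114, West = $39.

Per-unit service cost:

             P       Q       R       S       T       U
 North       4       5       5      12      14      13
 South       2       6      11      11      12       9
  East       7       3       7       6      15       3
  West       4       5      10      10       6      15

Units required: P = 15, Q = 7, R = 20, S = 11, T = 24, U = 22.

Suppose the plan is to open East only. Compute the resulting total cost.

Total cost: 872

Each farm is assigned to its cheapest site among the open ones.
{East}: P→East 7·15=105, Q→East 3·7=21, R→East 7·20=140, S→East 6·11=66, T→East 15·24=360, U→East 3·22=66. Service 758; fixed 114; total 872.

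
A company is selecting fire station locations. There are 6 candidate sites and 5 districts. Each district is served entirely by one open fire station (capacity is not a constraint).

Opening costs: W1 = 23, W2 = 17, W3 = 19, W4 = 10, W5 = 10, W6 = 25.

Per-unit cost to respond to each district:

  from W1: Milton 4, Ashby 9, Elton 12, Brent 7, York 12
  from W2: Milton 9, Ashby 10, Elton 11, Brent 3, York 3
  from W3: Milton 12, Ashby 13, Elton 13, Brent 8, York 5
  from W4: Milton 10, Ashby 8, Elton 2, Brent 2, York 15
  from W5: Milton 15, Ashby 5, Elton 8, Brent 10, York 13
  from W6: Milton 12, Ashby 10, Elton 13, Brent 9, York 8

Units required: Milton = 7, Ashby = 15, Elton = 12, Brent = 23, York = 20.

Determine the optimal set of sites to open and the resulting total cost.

For any fixed open set, each district goes to its cheapest open site; total = fixed + service.
{W1, W2, W4, W5}: Milton→W1 4·7=28, Ashby→W5 5·15=75, Elton→W4 2·12=24, Brent→W4 2·23=46, York→W2 3·20=60. Service 233; fixed 60; total 293.
{W2, W4, W5}: Milton→W2 9·7=63, Ashby→W5 5·15=75, Elton→W4 2·12=24, Brent→W4 2·23=46, York→W2 3·20=60. Service 268; fixed 37; total 305.
{W1, W2, W3, W4, W5}: Milton→W1 4·7=28, Ashby→W5 5·15=75, Elton→W4 2·12=24, Brent→W4 2·23=46, York→W2 3·20=60. Service 233; fixed 79; total 312.
{W1, W2, W3, W4, W5, W6}: service 233 + fixed 104 = 337
No other subset beats 293.

Open W1, W2, W4 and W5; minimum total cost 293.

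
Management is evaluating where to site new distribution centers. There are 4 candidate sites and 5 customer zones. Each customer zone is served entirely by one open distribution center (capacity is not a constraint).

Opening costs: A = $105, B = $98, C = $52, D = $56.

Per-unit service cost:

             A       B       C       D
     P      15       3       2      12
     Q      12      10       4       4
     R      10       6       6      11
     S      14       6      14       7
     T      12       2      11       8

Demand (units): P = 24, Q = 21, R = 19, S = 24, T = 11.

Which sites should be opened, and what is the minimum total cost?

Open B and C; minimum total cost 562.

For any fixed open set, each customer zone goes to its cheapest open site; total = fixed + service.
{B, C}: P→C 2·24=48, Q→C 4·21=84, R→B 6·19=114, S→B 6·24=144, T→B 2·11=22. Service 412; fixed 150; total 562.
{B, D}: P→B 3·24=72, Q→D 4·21=84, R→B 6·19=114, S→B 6·24=144, T→B 2·11=22. Service 436; fixed 154; total 590.
{C, D}: service 502 + fixed 108 = 610
{A, B, C, D}: service 412 + fixed 311 = 723
(All 15 nonempty subsets were checked; B and C is lowest.)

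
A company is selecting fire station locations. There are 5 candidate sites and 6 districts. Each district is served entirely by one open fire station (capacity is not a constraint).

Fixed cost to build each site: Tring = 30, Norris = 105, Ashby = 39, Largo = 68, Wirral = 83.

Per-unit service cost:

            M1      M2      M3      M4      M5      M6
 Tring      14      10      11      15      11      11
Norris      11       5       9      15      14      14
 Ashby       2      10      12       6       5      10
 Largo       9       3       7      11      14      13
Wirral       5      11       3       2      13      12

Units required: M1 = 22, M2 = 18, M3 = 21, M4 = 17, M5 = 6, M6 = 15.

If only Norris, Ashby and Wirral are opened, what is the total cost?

Total cost: 638

Each district is assigned to its cheapest site among the open ones.
{Norris, Ashby, Wirral}: M1→Ashby 2·22=44, M2→Norris 5·18=90, M3→Wirral 3·21=63, M4→Wirral 2·17=34, M5→Ashby 5·6=30, M6→Ashby 10·15=150. Service 411; fixed 227; total 638.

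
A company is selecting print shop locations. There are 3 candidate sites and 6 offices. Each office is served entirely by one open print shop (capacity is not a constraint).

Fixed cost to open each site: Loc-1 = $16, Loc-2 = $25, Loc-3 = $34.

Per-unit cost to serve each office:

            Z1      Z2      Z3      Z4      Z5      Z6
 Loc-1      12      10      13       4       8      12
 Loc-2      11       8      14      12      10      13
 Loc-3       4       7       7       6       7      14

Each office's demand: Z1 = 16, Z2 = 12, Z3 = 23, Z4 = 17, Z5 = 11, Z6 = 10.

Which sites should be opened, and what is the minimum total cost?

For any fixed open set, each office goes to its cheapest open site; total = fixed + service.
{Loc-1, Loc-3}: Z1→Loc-3 4·16=64, Z2→Loc-3 7·12=84, Z3→Loc-3 7·23=161, Z4→Loc-1 4·17=68, Z5→Loc-3 7·11=77, Z6→Loc-1 12·10=120. Service 574; fixed 50; total 624.
{Loc-1, Loc-2, Loc-3}: service 574 + fixed 75 = 649
{Loc-3}: Z1→Loc-3 4·16=64, Z2→Loc-3 7·12=84, Z3→Loc-3 7·23=161, Z4→Loc-3 6·17=102, Z5→Loc-3 7·11=77, Z6→Loc-3 14·10=140. Service 628; fixed 34; total 662.
{Loc-1}: Z1→Loc-1 12·16=192, Z2→Loc-1 10·12=120, Z3→Loc-1 13·23=299, Z4→Loc-1 4·17=68, Z5→Loc-1 8·11=88, Z6→Loc-1 12·10=120. Service 887; fixed 16; total 903.
No other subset beats 624.

Open Loc-1 and Loc-3; minimum total cost 624.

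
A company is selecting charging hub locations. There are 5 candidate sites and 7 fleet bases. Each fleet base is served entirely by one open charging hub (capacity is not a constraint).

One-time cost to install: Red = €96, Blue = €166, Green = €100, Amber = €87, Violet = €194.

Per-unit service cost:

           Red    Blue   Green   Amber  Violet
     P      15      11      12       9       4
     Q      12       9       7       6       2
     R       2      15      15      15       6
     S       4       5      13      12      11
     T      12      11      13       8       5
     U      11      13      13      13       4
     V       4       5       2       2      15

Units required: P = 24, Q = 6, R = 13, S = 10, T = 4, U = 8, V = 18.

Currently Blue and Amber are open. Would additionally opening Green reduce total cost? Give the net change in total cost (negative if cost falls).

No — net change +100 (cost rises by 100).

Current service cost with {Blue, Amber}: 669.
Adding Green: each fleet base re-picks its cheapest; new service cost 669, saving 0.
Extra fixed cost: 100. Net change = 100 − 0 = 100.
(Totals: 922 → 1022.)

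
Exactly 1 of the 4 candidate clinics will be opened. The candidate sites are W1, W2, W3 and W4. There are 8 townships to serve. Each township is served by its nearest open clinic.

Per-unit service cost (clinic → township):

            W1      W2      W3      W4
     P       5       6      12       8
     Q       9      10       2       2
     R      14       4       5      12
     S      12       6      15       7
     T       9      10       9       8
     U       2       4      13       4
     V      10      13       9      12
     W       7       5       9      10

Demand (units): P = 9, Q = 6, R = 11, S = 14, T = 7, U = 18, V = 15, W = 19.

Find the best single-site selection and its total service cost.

Choose W2 only; total service cost 674.

With exactly 1 open, each township uses its cheapest among the chosen.
{W2}: P→W2 6·9=54, Q→W2 10·6=60, R→W2 4·11=44, S→W2 6·14=84, T→W2 10·7=70, U→W2 4·18=72, V→W2 13·15=195, W→W2 5·19=95. Service cost 674.
{W1}: service cost 803
{W4}: service cost 812
Among all 4 size-1 choices, {W2} is lowest.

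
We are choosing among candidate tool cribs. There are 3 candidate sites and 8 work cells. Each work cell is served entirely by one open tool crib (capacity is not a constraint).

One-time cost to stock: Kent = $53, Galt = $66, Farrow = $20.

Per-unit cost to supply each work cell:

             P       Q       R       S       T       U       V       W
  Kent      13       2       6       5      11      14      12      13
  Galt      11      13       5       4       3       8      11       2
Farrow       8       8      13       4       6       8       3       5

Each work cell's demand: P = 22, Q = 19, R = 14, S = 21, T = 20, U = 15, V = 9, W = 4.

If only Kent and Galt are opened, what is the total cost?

Total cost: 840

Each work cell is assigned to its cheapest site among the open ones.
{Kent, Galt}: P→Galt 11·22=242, Q→Kent 2·19=38, R→Galt 5·14=70, S→Galt 4·21=84, T→Galt 3·20=60, U→Galt 8·15=120, V→Galt 11·9=99, W→Galt 2·4=8. Service 721; fixed 119; total 840.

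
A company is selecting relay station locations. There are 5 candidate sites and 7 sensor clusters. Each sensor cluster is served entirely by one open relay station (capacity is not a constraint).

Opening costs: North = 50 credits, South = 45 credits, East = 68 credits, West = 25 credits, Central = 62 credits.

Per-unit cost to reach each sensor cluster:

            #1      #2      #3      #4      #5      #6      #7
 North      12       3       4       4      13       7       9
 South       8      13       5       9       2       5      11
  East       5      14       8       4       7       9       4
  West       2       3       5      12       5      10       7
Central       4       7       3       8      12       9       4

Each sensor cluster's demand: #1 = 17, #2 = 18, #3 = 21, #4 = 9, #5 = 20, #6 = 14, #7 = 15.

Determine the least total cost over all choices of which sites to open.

Minimum total cost: 525

For any fixed open set, each sensor cluster goes to its cheapest open site; total = fixed + service.
{South, West, Central}: #1→West 2·17=34, #2→West 3·18=54, #3→Central 3·21=63, #4→Central 8·9=72, #5→South 2·20=40, #6→South 5·14=70, #7→Central 4·15=60. Service 393; fixed 132; total 525.
{South, East, West}: #1→West 2·17=34, #2→West 3·18=54, #3→South 5·21=105, #4→East 4·9=36, #5→South 2·20=40, #6→South 5·14=70, #7→East 4·15=60. Service 399; fixed 138; total 537.
{North, South, West, Central}: #1→West 2·17=34, #2→North 3·18=54, #3→Central 3·21=63, #4→North 4·9=36, #5→South 2·20=40, #6→South 5·14=70, #7→Central 4·15=60. Service 357; fixed 182; total 539.
{North, South, East, West, Central}: #1→West 2·17=34, #2→North 3·18=54, #3→Central 3·21=63, #4→North 4·9=36, #5→South 2·20=40, #6→South 5·14=70, #7→East 4·15=60. Service 357; fixed 250; total 607.
No other subset beats 525.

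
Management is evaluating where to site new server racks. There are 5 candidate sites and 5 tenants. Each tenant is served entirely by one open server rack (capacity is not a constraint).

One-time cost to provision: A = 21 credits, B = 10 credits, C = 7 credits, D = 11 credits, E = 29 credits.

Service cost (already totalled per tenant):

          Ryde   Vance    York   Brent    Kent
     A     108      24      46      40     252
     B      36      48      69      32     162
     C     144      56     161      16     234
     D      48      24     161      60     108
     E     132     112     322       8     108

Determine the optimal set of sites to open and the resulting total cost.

For any fixed open set, each tenant goes to its cheapest open site; total = fixed + service.
{A, B, C, D}: Ryde→B 36, Vance→A 24, York→A 46, Brent→C 16, Kent→D 108. Service 230; fixed 49; total 279.
{A, C, D}: service 242 + fixed 39 = 281
{B, C, D}: Ryde→B 36, Vance→D 24, York→B 69, Brent→C 16, Kent→D 108. Service 253; fixed 28; total 281.
{A, B, C, D, E}: Ryde→B 36, Vance→A 24, York→A 46, Brent→E 8, Kent→D 108. Service 222; fixed 78; total 300.
No other subset beats 279.

Open A, B, C and D; minimum total cost 279.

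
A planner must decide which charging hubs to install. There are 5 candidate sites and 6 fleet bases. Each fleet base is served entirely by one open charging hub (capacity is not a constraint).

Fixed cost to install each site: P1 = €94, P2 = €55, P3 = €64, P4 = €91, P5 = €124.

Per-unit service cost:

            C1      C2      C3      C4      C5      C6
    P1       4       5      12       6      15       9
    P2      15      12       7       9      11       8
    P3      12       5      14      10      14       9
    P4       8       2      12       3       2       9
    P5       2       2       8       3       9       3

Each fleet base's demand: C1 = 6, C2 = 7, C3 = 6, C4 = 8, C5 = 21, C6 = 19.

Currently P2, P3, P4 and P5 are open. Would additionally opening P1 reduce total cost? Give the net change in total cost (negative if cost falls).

No — net change +94 (cost rises by 94).

Current service cost with {P2, P3, P4, P5}: 191.
Adding P1: each fleet base re-picks its cheapest; new service cost 191, saving 0.
Extra fixed cost: 94. Net change = 94 − 0 = 94.
(Totals: 525 → 619.)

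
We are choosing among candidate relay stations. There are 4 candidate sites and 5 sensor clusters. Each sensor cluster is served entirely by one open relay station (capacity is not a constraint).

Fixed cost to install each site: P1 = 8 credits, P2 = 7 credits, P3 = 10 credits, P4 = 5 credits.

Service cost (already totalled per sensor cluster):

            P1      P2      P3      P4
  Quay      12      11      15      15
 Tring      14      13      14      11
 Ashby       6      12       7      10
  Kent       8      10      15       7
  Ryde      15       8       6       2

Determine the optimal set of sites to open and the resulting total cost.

For any fixed open set, each sensor cluster goes to its cheapest open site; total = fixed + service.
{P4}: Quay→P4 15, Tring→P4 11, Ashby→P4 10, Kent→P4 7, Ryde→P4 2. Service 45; fixed 5; total 50.
{P1, P4}: service 38 + fixed 13 = 51
{P2, P4}: service 41 + fixed 12 = 53
{P1, P2, P3, P4}: service 37 + fixed 30 = 67
(All 15 nonempty subsets were checked; P4 only is lowest.)

Open P4 only; minimum total cost 50.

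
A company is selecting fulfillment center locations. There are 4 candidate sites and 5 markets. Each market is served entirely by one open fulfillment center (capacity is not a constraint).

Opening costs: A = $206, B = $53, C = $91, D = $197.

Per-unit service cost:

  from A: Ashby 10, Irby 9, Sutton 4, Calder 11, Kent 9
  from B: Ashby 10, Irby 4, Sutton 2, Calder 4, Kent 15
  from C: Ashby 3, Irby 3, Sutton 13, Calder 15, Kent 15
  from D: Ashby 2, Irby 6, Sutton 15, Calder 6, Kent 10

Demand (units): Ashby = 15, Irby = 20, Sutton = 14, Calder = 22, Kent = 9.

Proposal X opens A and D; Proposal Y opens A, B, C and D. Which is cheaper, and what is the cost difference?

Proposal X: {A, D}: Ashby→D 2·15=30, Irby→D 6·20=120, Sutton→A 4·14=56, Calder→D 6·22=132, Kent→A 9·9=81. Service 419; fixed 403; total 822.
Proposal Y: {A, B, C, D}: Ashby→D 2·15=30, Irby→C 3·20=60, Sutton→B 2·14=28, Calder→B 4·22=88, Kent→A 9·9=81. Service 287; fixed 547; total 834.
Difference: |822 − 834| = 12.

Proposal X is cheaper by 12.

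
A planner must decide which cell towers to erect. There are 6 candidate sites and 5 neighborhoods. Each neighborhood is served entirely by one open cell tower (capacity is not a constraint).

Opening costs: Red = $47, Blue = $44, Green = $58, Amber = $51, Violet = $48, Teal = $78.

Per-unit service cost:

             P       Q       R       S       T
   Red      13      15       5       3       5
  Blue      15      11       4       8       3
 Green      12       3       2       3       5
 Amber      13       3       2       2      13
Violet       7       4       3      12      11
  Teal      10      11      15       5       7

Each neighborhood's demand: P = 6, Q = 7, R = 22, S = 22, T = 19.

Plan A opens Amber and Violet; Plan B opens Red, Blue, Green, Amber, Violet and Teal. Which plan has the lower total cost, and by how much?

Plan A is cheaper by 75.

Plan A: {Amber, Violet}: P→Violet 7·6=42, Q→Amber 3·7=21, R→Amber 2·22=44, S→Amber 2·22=44, T→Violet 11·19=209. Service 360; fixed 99; total 459.
Plan B: {Red, Blue, Green, Amber, Violet, Teal}: P→Violet 7·6=42, Q→Green 3·7=21, R→Green 2·22=44, S→Amber 2·22=44, T→Blue 3·19=57. Service 208; fixed 326; total 534.
Difference: |459 − 534| = 75.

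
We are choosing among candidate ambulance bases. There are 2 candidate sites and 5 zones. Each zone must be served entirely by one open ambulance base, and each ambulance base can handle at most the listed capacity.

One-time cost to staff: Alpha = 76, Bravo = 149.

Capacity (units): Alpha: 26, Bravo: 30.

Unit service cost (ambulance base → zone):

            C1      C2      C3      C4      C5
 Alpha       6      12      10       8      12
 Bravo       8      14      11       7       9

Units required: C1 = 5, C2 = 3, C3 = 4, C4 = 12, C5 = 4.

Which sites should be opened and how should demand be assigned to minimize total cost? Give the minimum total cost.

Open {Bravo}: C1→Bravo 8·5=40, C2→Bravo 14·3=42, C3→Bravo 11·4=44, C4→Bravo 7·12=84, C5→Bravo 9·4=36.
Loads: Bravo carries 28/30. Service 246; fixed 149; total 395.
Next best feasible plan costs 451.

Minimum total cost: 395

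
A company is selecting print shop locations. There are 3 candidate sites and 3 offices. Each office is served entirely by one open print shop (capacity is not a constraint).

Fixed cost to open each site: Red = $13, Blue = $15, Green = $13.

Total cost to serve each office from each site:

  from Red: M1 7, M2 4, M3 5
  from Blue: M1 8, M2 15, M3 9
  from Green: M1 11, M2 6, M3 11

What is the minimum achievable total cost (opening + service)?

Minimum total cost: 29

For any fixed open set, each office goes to its cheapest open site; total = fixed + service.
{Red}: M1→Red 7, M2→Red 4, M3→Red 5. Service 16; fixed 13; total 29.
{Green}: service 28 + fixed 13 = 41
{Red, Green}: M1→Red 7, M2→Red 4, M3→Red 5. Service 16; fixed 26; total 42.
{Red, Blue, Green}: service 16 + fixed 41 = 57
No other subset beats 29.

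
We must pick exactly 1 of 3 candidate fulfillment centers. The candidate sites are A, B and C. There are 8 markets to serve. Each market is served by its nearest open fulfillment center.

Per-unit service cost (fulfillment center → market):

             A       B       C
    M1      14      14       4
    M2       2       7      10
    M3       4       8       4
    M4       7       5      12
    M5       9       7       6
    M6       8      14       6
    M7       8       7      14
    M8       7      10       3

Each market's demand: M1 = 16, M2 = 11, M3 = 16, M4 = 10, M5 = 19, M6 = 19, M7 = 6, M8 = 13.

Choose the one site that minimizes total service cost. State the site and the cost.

With exactly 1 open, each market uses its cheapest among the chosen.
{C}: M1→C 4·16=64, M2→C 10·11=110, M3→C 4·16=64, M4→C 12·10=120, M5→C 6·19=114, M6→C 6·19=114, M7→C 14·6=84, M8→C 3·13=39. Service cost 709.
{A}: service cost 842
{B}: service cost 1050
Among all 3 size-1 choices, {C} is lowest.

Choose C only; total service cost 709.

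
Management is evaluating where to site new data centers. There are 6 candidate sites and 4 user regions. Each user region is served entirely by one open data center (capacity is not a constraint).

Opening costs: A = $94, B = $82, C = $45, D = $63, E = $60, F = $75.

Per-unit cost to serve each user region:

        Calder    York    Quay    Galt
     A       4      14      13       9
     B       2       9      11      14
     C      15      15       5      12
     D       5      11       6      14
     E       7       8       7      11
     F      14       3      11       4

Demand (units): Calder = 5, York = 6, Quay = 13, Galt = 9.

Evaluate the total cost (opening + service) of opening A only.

Total cost: 448

Each user region is assigned to its cheapest site among the open ones.
{A}: Calder→A 4·5=20, York→A 14·6=84, Quay→A 13·13=169, Galt→A 9·9=81. Service 354; fixed 94; total 448.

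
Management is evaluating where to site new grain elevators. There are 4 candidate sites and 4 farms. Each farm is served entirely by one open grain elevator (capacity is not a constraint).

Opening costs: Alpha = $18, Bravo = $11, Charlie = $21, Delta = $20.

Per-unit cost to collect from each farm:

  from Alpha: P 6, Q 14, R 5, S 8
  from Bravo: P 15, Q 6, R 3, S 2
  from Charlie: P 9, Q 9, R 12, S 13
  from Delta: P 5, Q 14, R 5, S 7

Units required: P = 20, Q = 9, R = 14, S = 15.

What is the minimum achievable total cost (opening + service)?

For any fixed open set, each farm goes to its cheapest open site; total = fixed + service.
{Bravo, Delta}: P→Delta 5·20=100, Q→Bravo 6·9=54, R→Bravo 3·14=42, S→Bravo 2·15=30. Service 226; fixed 31; total 257.
{Alpha, Bravo}: P→Alpha 6·20=120, Q→Bravo 6·9=54, R→Bravo 3·14=42, S→Bravo 2·15=30. Service 246; fixed 29; total 275.
{Alpha, Bravo, Delta}: P→Delta 5·20=100, Q→Bravo 6·9=54, R→Bravo 3·14=42, S→Bravo 2·15=30. Service 226; fixed 49; total 275.
{Alpha, Bravo, Charlie, Delta}: service 226 + fixed 70 = 296
No other subset beats 257.

Minimum total cost: 257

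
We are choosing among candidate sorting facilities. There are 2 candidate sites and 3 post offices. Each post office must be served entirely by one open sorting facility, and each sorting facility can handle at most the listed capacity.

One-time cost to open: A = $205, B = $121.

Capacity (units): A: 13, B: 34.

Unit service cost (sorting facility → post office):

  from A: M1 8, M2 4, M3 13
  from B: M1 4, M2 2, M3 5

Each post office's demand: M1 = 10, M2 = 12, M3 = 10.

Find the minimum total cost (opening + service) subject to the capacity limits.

Open {B}: M1→B 4·10=40, M2→B 2·12=24, M3→B 5·10=50.
Loads: B carries 32/34. Service 114; fixed 121; total 235.
Next best feasible plan costs 440.

Minimum total cost: 235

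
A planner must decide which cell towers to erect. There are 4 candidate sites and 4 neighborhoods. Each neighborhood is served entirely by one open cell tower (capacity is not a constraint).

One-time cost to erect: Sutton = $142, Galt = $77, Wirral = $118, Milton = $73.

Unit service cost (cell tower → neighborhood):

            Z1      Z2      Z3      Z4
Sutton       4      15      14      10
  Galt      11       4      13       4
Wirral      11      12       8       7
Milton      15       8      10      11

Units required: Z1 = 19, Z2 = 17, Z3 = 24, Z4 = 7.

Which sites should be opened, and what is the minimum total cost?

For any fixed open set, each neighborhood goes to its cheapest open site; total = fixed + service.
{Galt, Wirral}: Z1→Galt 11·19=209, Z2→Galt 4·17=68, Z3→Wirral 8·24=192, Z4→Galt 4·7=28. Service 497; fixed 195; total 692.
{Galt}: Z1→Galt 11·19=209, Z2→Galt 4·17=68, Z3→Galt 13·24=312, Z4→Galt 4·7=28. Service 617; fixed 77; total 694.
{Galt, Milton}: service 545 + fixed 150 = 695
{Sutton, Galt, Wirral, Milton}: service 364 + fixed 410 = 774
No other subset beats 692.

Open Galt and Wirral; minimum total cost 692.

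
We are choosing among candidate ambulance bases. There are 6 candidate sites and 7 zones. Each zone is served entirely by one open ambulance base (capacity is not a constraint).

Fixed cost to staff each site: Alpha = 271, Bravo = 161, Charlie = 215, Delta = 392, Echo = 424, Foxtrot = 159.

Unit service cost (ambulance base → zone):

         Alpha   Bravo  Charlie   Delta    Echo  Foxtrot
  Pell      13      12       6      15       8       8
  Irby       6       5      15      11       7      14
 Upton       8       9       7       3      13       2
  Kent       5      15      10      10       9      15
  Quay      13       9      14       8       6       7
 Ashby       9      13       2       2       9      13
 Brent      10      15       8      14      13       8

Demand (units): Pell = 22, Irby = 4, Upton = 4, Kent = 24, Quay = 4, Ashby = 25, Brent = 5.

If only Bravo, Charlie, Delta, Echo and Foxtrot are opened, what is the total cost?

Total cost: 1841

Each zone is assigned to its cheapest site among the open ones.
{Bravo, Charlie, Delta, Echo, Foxtrot}: Pell→Charlie 6·22=132, Irby→Bravo 5·4=20, Upton→Foxtrot 2·4=8, Kent→Echo 9·24=216, Quay→Echo 6·4=24, Ashby→Charlie 2·25=50, Brent→Charlie 8·5=40. Service 490; fixed 1351; total 1841.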